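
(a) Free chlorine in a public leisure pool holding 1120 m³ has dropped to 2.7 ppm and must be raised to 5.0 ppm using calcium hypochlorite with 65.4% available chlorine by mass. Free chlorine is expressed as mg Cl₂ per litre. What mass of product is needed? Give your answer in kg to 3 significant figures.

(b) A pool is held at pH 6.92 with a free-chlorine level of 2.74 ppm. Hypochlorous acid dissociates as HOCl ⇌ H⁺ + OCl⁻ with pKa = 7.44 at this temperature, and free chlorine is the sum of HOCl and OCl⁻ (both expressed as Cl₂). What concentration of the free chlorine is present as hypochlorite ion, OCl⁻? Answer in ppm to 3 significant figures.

(a) 3.94 kg; (b) 0.636 ppm

(a) Volume: 1120 m³ = 1,120,000 L.
(a) Chlorine deficit: 5.0 − 2.7 = 2.3 ppm = 2.3 mg/L as Cl₂.
(a) Cl₂ equivalent needed: 2.3 mg/L × 1,120,000 L = 2,576,000 mg = 2576 g.
(a) Product at 65.4% available chlorine: 2576 / 0.654 = 3939 g.

(b) [OCl⁻]/[HOCl] = 10^(pH − pKa) = 10^(6.92 − 7.44) = 10^-0.52 = 0.302.
(b) Fraction as HOCl = 1 / (1 + 0.302) = 0.7681.
(b) OCl⁻ = (1 − 0.7681) × 2.74 ppm = 0.6355 ppm.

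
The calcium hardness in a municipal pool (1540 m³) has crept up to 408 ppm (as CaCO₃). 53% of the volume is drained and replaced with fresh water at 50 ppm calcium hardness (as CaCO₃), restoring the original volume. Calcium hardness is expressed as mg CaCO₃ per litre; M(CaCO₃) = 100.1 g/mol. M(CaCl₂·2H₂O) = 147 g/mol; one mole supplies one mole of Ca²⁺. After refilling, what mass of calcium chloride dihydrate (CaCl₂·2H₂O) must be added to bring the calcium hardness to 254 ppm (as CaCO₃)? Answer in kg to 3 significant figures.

Volume: 1540 m³ = 1,540,000 L.
After draining 53% and refilling: 408 × 0.47 + 50 × 0.53 = 218.26 ppm.
Deficit to target: 254 − 218.26 = 35.74 mg/L.
As CaCO₃: 35.74 mg/L × 1,540,000 L = 55,040 g; ÷ 100.1 = 549.8 mol Ca²⁺.
Mass: 549.8 × 147 = 80,830 g.

80.8 kg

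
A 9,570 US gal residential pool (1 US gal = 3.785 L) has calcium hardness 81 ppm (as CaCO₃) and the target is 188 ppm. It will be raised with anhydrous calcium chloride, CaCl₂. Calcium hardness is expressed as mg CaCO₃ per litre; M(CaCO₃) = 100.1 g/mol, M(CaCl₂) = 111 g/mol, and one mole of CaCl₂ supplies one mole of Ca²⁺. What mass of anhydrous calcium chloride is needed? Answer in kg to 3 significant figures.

Volume: 9,570 US gal × 3.785 L/gal = 36,222 L.
Hardness to add: (188 − 81) = 107 mg/L as CaCO₃ × 36,222 L = 3876 g as CaCO₃.
Moles of Ca²⁺ (1 mol Ca²⁺ ≡ 1 mol CaCO₃): 3876 / 100.1 g/mol = 38.72 mol.
Mass of CaCl₂: 38.72 × 111 = 4298 g.

4.30 kg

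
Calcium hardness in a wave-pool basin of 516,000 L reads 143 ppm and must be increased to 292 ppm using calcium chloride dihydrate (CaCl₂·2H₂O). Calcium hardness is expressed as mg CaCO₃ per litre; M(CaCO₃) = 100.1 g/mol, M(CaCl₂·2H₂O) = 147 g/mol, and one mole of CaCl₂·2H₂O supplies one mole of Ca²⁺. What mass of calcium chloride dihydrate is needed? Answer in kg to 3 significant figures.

113 kg

Hardness to add: (292 − 143) = 149 mg/L as CaCO₃ × 516,000 L = 76,880 g as CaCO₃.
Moles of Ca²⁺ (1 mol Ca²⁺ ≡ 1 mol CaCO₃): 76,880 / 100.1 g/mol = 768.1 mol.
Mass of CaCl₂·2H₂O: 768.1 × 147 = 112,900 g.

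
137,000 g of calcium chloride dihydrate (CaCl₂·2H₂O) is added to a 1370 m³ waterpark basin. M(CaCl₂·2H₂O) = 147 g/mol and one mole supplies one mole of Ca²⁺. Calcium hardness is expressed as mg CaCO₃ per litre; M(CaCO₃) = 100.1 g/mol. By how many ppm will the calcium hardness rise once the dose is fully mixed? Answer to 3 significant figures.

68.1 ppm

Volume: 1370 m³ = 1,370,000 L.
Moles of Ca²⁺: 137,000 g ÷ 147 g/mol = 932 mol.
As CaCO₃: 932 mol × 100.1 g/mol = 93,290 g.
Rise: 93,290 g / 1,370,000 L × 1000 = 68.1 mg/L.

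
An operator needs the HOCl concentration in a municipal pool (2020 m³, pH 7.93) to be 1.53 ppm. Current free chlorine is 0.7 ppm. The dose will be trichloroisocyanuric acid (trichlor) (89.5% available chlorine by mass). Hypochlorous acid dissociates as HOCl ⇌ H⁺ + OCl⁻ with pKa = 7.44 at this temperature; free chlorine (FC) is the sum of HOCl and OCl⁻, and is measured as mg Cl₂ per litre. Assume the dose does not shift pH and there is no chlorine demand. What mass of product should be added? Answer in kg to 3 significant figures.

Volume: 2020 m³ = 2,020,000 L.
[OCl⁻]/[HOCl] = 10^(pH − pKa) = 10^(7.93 − 7.44) = 3.09; fraction as HOCl = 1/(1 + 3.09) = 0.2445.
Free chlorine required for 1.53 ppm HOCl: 1.53 / 0.2445 = 6.258 ppm.
FC to add: 6.258 − 0.7 = 5.558 mg/L as Cl₂.
Cl₂ equivalent: 5.558 mg/L × 2,020,000 L = 11,230 g.
Product at 89.5% available Cl: 11,230 / 0.895 = 12,540 g.

12.5 kg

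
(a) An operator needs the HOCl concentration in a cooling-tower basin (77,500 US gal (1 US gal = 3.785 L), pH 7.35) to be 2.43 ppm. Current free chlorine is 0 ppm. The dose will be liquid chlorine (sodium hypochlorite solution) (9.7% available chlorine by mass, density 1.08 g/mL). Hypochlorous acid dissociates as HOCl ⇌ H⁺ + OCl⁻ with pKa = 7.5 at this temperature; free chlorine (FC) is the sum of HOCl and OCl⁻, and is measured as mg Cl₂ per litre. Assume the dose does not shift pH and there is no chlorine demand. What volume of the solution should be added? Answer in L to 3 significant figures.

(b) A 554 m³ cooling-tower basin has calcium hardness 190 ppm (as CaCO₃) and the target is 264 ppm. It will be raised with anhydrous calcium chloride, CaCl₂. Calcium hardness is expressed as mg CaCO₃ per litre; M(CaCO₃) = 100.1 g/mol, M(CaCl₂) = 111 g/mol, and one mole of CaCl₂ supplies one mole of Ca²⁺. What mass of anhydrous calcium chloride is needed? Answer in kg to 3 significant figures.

(a) 11.6 L; (b) 45.5 kg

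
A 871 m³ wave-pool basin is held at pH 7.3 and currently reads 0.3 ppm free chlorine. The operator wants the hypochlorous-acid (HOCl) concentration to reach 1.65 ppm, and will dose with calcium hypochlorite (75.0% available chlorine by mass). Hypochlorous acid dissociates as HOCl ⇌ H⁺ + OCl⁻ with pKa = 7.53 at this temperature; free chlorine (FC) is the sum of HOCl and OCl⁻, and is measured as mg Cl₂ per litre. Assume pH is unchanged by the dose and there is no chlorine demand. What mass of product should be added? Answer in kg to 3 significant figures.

Volume: 871 m³ = 871,000 L.
[OCl⁻]/[HOCl] = 10^(pH − pKa) = 10^(7.3 − 7.53) = 0.5888; fraction as HOCl = 1/(1 + 0.5888) = 0.6294.
Free chlorine required for 1.65 ppm HOCl: 1.65 / 0.6294 = 2.622 ppm.
FC to add: 2.622 − 0.3 = 2.322 mg/L as Cl₂.
Cl₂ equivalent: 2.322 mg/L × 871,000 L = 2022 g.
Product at 75.0% available Cl: 2022 / 0.75 = 2696 g.

2.70 kg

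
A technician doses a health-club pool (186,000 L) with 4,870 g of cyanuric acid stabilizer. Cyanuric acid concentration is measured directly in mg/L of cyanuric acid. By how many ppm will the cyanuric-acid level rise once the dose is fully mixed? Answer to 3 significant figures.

26.2 ppm

Rise: 4,870 g / 186,000 L × 1000 = 26.18 mg/L.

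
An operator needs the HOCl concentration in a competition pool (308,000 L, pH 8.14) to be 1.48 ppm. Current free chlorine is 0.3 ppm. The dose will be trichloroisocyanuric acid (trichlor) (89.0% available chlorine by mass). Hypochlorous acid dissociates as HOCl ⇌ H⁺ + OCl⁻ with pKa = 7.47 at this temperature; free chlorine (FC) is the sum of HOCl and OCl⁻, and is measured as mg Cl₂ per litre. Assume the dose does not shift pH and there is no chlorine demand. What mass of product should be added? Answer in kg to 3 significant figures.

[OCl⁻]/[HOCl] = 10^(pH − pKa) = 10^(8.14 − 7.47) = 4.677; fraction as HOCl = 1/(1 + 4.677) = 0.1761.
Free chlorine required for 1.48 ppm HOCl: 1.48 / 0.1761 = 8.402 ppm.
FC to add: 8.402 − 0.3 = 8.102 mg/L as Cl₂.
Cl₂ equivalent: 8.102 mg/L × 308,000 L = 2496 g.
Product at 89.0% available Cl: 2496 / 0.89 = 2804 g.

2.80 kg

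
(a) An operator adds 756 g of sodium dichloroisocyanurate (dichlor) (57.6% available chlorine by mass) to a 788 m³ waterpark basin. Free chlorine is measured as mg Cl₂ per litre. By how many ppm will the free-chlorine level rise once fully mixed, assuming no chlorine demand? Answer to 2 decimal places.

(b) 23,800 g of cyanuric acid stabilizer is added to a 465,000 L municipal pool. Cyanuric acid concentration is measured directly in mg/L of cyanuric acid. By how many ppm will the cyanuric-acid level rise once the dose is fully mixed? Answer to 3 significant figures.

(a) Volume: 788 m³ = 788,000 L.
(a) Available chlorine delivered: 756 g × 0.576 = 435.5 g as Cl₂.
(a) Concentration rise: 435.5 g / 788,000 L = 0.5526 mg/L = 0.55 ppm.

(b) Rise: 23,800 g / 465,000 L × 1000 = 51.18 mg/L.

(a) 0.55 ppm; (b) 51.2 ppm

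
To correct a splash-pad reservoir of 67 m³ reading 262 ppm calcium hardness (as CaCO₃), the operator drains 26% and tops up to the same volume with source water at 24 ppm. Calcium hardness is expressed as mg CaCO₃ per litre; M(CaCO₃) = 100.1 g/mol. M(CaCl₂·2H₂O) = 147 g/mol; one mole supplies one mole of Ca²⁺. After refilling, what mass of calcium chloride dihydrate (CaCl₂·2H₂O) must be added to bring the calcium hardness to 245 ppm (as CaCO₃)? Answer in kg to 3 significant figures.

Volume: 67 m³ = 67,000 L.
After draining 26% and refilling: 262 × 0.74 + 24 × 0.26 = 200.12 ppm.
Deficit to target: 245 − 200.12 = 44.88 mg/L.
As CaCO₃: 44.88 mg/L × 67,000 L = 3007 g; ÷ 100.1 = 30.04 mol Ca²⁺.
Mass: 30.04 × 147 = 4416 g.

4.42 kg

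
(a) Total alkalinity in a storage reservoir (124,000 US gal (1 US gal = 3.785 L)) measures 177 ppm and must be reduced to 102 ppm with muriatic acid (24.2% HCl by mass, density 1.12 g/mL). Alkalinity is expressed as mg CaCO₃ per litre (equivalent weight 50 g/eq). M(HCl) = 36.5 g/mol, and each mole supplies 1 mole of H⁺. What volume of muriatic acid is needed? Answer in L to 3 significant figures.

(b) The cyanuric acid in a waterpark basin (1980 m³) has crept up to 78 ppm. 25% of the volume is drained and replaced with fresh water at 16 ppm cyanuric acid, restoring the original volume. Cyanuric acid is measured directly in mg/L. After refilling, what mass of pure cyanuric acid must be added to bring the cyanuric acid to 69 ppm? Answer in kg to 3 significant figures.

(a) 94.8 L; (b) 12.9 kg

(a) Volume: 124,000 US gal × 3.785 L/gal = 469,340 L.
(a) Alkalinity to neutralize: (177 − 102) = 75 mg/L as CaCO₃ × 469,340 L = 35,200 g as CaCO₃.
(a) Equivalents of H⁺ required: 35,200 ÷ 50 g/eq = 704 eq = 704 mol HCl.
(a) Mass of HCl: 704 × 36.5 = 25,700 g.
(a) Mass of 24.2% solution: 25,700 / 0.242 = 106,200 g.
(a) Volume: 106,200 g ÷ 1.12 g/mL = 94,810 mL.

(b) Volume: 1980 m³ = 1,980,000 L.
(b) After draining 25% and refilling: 78 × 0.75 + 16 × 0.25 = 62.5 ppm.
(b) Deficit to target: 69 − 62.5 = 6.5 mg/L.
(b) Mass: 6.5 mg/L × 1,980,000 L = 12,870 g cyanuric acid.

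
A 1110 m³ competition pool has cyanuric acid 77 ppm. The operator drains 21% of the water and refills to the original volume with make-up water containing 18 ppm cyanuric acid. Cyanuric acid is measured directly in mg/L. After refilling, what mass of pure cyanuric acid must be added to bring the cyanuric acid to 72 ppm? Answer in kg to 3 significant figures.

Volume: 1110 m³ = 1,110,000 L.
After draining 21% and refilling: 77 × 0.79 + 18 × 0.21 = 64.61 ppm.
Deficit to target: 72 − 64.61 = 7.39 mg/L.
Mass: 7.39 mg/L × 1,110,000 L = 8203 g cyanuric acid.

8.20 kg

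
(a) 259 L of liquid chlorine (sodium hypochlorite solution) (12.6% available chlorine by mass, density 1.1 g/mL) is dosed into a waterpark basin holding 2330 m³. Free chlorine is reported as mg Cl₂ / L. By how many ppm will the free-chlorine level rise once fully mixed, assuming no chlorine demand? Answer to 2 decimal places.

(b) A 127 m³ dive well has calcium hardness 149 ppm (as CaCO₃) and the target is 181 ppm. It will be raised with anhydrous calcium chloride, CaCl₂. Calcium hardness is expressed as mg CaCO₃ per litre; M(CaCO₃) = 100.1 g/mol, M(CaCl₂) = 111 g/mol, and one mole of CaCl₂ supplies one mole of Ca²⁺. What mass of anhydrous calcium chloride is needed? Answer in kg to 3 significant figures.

(a) Volume: 2330 m³ = 2,330,000 L.
(a) Mass of solution: 259 L × 1000 mL/L × 1.1 g/mL = 284,900 g.
(a) Available chlorine delivered: 284,900 g × 0.126 = 35,900 g as Cl₂.
(a) Concentration rise: 35,900 g / 2,330,000 L = 15.41 mg/L = 15.41 ppm.

(b) Volume: 127 m³ = 127,000 L.
(b) Hardness to add: (181 − 149) = 32 mg/L as CaCO₃ × 127,000 L = 4064 g as CaCO₃.
(b) Moles of Ca²⁺ (1 mol Ca²⁺ ≡ 1 mol CaCO₃): 4064 / 100.1 g/mol = 40.6 mol.
(b) Mass of CaCl₂: 40.6 × 111 = 4507 g.

(a) 15.41 ppm; (b) 4.51 kg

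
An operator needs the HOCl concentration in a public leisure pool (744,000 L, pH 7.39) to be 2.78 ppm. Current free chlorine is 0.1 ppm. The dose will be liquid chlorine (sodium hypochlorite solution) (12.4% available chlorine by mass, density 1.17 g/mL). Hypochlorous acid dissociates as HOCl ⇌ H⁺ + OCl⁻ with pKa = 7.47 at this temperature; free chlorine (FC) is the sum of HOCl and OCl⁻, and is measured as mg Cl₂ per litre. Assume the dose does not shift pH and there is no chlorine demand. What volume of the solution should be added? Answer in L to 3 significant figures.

[OCl⁻]/[HOCl] = 10^(pH − pKa) = 10^(7.39 − 7.47) = 0.8318; fraction as HOCl = 1/(1 + 0.8318) = 0.5459.
Free chlorine required for 2.78 ppm HOCl: 2.78 / 0.5459 = 5.092 ppm.
FC to add: 5.092 − 0.1 = 4.992 mg/L as Cl₂.
Cl₂ equivalent: 4.992 mg/L × 744,000 L = 3714 g.
Product at 12.4% available Cl: 3714 / 0.124 = 29,950 g.
Volume: 29,950 g ÷ 1.17 g/mL = 25,600 mL.

25.6 L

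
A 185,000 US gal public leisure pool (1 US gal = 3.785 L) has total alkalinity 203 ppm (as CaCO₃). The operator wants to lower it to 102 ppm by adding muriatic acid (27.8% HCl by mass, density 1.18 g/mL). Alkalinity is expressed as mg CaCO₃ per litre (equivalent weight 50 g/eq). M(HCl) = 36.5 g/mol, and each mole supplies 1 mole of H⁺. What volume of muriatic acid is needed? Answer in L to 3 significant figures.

Volume: 185,000 US gal × 3.785 L/gal = 700,225 L.
Alkalinity to neutralize: (203 − 102) = 101 mg/L as CaCO₃ × 700,225 L = 70,720 g as CaCO₃.
Equivalents of H⁺ required: 70,720 ÷ 50 g/eq = 1414 eq = 1414 mol HCl.
Mass of HCl: 1414 × 36.5 = 51,630 g.
Mass of 27.8% solution: 51,630 / 0.278 = 185,700 g.
Volume: 185,700 g ÷ 1.18 g/mL = 157,400 mL.

157 L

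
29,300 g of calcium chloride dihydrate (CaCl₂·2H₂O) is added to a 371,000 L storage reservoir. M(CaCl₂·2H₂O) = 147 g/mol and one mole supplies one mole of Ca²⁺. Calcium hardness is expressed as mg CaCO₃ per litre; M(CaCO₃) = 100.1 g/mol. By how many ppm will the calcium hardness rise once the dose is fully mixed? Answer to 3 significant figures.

53.8 ppm

Moles of Ca²⁺: 29,300 g ÷ 147 g/mol = 199.3 mol.
As CaCO₃: 199.3 mol × 100.1 g/mol = 19,950 g.
Rise: 19,950 g / 371,000 L × 1000 = 53.78 mg/L.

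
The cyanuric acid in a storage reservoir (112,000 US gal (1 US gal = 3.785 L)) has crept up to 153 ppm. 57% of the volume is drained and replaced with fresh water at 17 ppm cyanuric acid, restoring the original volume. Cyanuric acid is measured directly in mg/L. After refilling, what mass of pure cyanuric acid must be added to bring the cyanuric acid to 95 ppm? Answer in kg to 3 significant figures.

8.27 kg

Volume: 112,000 US gal × 3.785 L/gal = 423,920 L.
After draining 57% and refilling: 153 × 0.43 + 17 × 0.57 = 75.48 ppm.
Deficit to target: 95 − 75.48 = 19.52 mg/L.
Mass: 19.52 mg/L × 423,920 L = 8275 g cyanuric acid.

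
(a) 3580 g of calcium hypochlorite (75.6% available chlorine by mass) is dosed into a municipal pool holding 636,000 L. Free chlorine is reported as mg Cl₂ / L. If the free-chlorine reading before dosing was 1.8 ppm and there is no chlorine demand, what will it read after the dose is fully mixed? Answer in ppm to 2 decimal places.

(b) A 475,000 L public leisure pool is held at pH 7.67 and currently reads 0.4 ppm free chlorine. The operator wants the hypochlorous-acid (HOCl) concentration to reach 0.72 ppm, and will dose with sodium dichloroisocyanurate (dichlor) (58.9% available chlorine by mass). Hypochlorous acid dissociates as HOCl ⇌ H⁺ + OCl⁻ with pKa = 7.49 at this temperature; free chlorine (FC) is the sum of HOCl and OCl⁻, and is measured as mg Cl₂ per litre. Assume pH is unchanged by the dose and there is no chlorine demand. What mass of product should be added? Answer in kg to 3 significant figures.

(a) Available chlorine delivered: 3580 g × 0.756 = 2706 g as Cl₂.
(a) Concentration rise: 2706 g / 636,000 L = 4.255 mg/L = 4.26 ppm.
(a) Final FC: 1.8 + 4.26 = 6.06 ppm.

(b) [OCl⁻]/[HOCl] = 10^(pH − pKa) = 10^(7.67 − 7.49) = 1.514; fraction as HOCl = 1/(1 + 1.514) = 0.3978.
(b) Free chlorine required for 0.72 ppm HOCl: 0.72 / 0.3978 = 1.81 ppm.
(b) FC to add: 1.81 − 0.4 = 1.41 mg/L as Cl₂.
(b) Cl₂ equivalent: 1.41 mg/L × 475,000 L = 669.6 g.
(b) Product at 58.9% available Cl: 669.6 / 0.589 = 1137 g.

(a) 6.06 ppm; (b) 1.14 kg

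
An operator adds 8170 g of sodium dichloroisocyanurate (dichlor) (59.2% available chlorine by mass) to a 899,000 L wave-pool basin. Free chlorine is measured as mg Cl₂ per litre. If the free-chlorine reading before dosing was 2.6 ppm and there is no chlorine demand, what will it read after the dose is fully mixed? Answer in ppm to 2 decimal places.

Available chlorine delivered: 8170 g × 0.592 = 4837 g as Cl₂.
Concentration rise: 4837 g / 899,000 L = 5.38 mg/L = 5.38 ppm.
Final FC: 2.6 + 5.38 = 7.98 ppm.

7.98 ppm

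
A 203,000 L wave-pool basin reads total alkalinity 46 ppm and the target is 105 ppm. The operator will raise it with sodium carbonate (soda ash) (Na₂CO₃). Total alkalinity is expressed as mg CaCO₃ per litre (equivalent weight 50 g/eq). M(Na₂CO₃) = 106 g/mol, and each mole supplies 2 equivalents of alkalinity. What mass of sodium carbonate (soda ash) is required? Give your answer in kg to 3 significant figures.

Alkalinity to add: (105 − 46) = 59 mg/L as CaCO₃ × 203,000 L = 11,980 g as CaCO₃.
Equivalents: 11,980 g ÷ 50 g/eq = 239.5 eq.
Each mole of Na₂CO₃ supplies 2 eq, so 239.5 / 2 = 119.8 mol.
Mass: 119.8 mol × 106 g/mol = 12,700 g.

12.7 kg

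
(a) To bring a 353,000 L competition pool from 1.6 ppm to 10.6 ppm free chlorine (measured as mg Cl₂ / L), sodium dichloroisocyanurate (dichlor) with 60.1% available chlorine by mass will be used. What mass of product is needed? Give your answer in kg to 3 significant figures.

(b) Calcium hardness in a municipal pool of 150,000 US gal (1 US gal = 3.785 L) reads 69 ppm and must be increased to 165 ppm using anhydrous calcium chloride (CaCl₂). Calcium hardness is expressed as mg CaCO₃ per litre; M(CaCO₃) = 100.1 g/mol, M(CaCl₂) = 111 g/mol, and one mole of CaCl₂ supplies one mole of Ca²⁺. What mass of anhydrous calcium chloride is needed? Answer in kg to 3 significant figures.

(a) 5.29 kg; (b) 60.4 kg

(a) Chlorine deficit: 10.6 − 1.6 = 9 ppm = 9 mg/L as Cl₂.
(a) Cl₂ equivalent needed: 9 mg/L × 353,000 L = 3,177,000 mg = 3177 g.
(a) Product at 60.1% available chlorine: 3177 / 0.601 = 5286 g.

(b) Volume: 150,000 US gal × 3.785 L/gal = 567,750 L.
(b) Hardness to add: (165 − 69) = 96 mg/L as CaCO₃ × 567,750 L = 54,500 g as CaCO₃.
(b) Moles of Ca²⁺ (1 mol Ca²⁺ ≡ 1 mol CaCO₃): 54,500 / 100.1 g/mol = 544.5 mol.
(b) Mass of CaCl₂: 544.5 × 111 = 60,440 g.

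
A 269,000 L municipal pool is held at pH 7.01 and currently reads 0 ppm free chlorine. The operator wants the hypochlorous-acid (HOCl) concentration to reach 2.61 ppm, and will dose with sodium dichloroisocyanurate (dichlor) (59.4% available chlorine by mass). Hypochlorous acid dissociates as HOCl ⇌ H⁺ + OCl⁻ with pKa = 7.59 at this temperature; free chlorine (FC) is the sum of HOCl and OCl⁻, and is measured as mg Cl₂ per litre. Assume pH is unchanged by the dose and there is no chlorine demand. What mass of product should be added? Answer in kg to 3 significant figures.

[OCl⁻]/[HOCl] = 10^(pH − pKa) = 10^(7.01 − 7.59) = 0.263; fraction as HOCl = 1/(1 + 0.263) = 0.7917.
Free chlorine required for 2.61 ppm HOCl: 2.61 / 0.7917 = 3.296 ppm.
FC to add: 3.296 − 0 = 3.296 mg/L as Cl₂.
Cl₂ equivalent: 3.296 mg/L × 269,000 L = 886.8 g.
Product at 59.4% available Cl: 886.8 / 0.594 = 1493 g.

1.49 kg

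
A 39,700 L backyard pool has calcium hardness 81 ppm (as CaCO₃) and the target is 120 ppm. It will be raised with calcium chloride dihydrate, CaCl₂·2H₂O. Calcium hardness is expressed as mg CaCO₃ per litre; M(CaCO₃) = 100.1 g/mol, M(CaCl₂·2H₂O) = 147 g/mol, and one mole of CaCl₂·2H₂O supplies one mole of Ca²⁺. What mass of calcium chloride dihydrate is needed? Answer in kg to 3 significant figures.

Hardness to add: (120 − 81) = 39 mg/L as CaCO₃ × 39,700 L = 1548 g as CaCO₃.
Moles of Ca²⁺ (1 mol Ca²⁺ ≡ 1 mol CaCO₃): 1548 / 100.1 g/mol = 15.47 mol.
Mass of CaCl₂·2H₂O: 15.47 × 147 = 2274 g.

2.27 kg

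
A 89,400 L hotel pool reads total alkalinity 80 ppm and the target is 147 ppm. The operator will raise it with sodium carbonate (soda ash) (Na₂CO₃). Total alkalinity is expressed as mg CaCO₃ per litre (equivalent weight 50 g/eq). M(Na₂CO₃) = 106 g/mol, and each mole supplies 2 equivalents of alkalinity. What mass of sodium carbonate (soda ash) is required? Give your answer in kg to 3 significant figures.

Alkalinity to add: (147 − 80) = 67 mg/L as CaCO₃ × 89,400 L = 5990 g as CaCO₃.
Equivalents: 5990 g ÷ 50 g/eq = 119.8 eq.
Each mole of Na₂CO₃ supplies 2 eq, so 119.8 / 2 = 59.9 mol.
Mass: 59.9 mol × 106 g/mol = 6349 g.

6.35 kg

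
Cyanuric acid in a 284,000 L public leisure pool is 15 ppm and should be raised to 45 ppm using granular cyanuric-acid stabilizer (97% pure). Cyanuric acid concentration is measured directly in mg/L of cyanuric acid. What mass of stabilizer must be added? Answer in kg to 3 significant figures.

8.78 kg

CYA to add: (45 − 15) = 30 mg/L × 284,000 L = 8520 g cyanuric acid.
At 97% purity: 8520 / 0.97 = 8784 g product.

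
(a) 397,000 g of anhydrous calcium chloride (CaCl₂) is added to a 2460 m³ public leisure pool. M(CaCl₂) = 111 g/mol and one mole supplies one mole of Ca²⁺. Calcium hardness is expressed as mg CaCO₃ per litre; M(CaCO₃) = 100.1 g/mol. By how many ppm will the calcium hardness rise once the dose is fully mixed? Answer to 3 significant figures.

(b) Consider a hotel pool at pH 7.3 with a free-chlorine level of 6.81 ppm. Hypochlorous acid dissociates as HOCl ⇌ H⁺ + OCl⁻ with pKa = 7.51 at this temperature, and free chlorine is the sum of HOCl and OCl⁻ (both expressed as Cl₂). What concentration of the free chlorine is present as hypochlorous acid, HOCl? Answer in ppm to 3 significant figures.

(a) 146 ppm; (b) 4.21 ppm

(a) Volume: 2460 m³ = 2,460,000 L.
(a) Moles of Ca²⁺: 397,000 g ÷ 111 g/mol = 3577 mol.
(a) As CaCO₃: 3577 mol × 100.1 g/mol = 358,000 g.
(a) Rise: 358,000 g / 2,460,000 L × 1000 = 145.5 mg/L.

(b) [OCl⁻]/[HOCl] = 10^(pH − pKa) = 10^(7.3 − 7.51) = 10^-0.21 = 0.6166.
(b) Fraction as HOCl = 1 / (1 + 0.6166) = 0.6186.
(b) HOCl = 0.6186 × 6.81 ppm = 4.213 ppm.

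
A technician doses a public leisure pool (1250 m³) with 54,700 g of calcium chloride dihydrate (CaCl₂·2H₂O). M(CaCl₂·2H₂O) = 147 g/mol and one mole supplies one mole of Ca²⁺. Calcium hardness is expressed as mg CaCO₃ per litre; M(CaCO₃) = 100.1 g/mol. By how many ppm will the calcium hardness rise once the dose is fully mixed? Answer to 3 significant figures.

Volume: 1250 m³ = 1,250,000 L.
Moles of Ca²⁺: 54,700 g ÷ 147 g/mol = 372.1 mol.
As CaCO₃: 372.1 mol × 100.1 g/mol = 37,250 g.
Rise: 37,250 g / 1,250,000 L × 1000 = 29.8 mg/L.

29.8 ppm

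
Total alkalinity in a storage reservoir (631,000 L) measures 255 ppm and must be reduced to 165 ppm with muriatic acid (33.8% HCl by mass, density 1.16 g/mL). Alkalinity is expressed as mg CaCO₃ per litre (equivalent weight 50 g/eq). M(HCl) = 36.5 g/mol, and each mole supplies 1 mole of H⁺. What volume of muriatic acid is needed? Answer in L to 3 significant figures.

Alkalinity to neutralize: (255 − 165) = 90 mg/L as CaCO₃ × 631,000 L = 56,790 g as CaCO₃.
Equivalents of H⁺ required: 56,790 ÷ 50 g/eq = 1136 eq = 1136 mol HCl.
Mass of HCl: 1136 × 36.5 = 41,460 g.
Mass of 33.8% solution: 41,460 / 0.338 = 122,700 g.
Volume: 122,700 g ÷ 1.16 g/mL = 105,700 mL.

106 L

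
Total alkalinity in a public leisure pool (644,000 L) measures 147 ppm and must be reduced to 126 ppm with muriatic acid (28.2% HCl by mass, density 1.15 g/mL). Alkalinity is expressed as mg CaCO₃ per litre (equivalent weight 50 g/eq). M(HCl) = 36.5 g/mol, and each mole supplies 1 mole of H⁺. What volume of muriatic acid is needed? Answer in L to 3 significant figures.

30.4 L

Alkalinity to neutralize: (147 − 126) = 21 mg/L as CaCO₃ × 644,000 L = 13,520 g as CaCO₃.
Equivalents of H⁺ required: 13,520 ÷ 50 g/eq = 270.5 eq = 270.5 mol HCl.
Mass of HCl: 270.5 × 36.5 = 9873 g.
Mass of 28.2% solution: 9873 / 0.282 = 35,010 g.
Volume: 35,010 g ÷ 1.15 g/mL = 30,440 mL.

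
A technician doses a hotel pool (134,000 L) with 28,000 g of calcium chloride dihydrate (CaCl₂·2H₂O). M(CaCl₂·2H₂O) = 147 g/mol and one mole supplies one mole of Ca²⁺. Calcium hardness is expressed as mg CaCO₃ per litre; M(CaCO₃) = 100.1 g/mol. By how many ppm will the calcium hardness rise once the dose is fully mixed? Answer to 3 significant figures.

142 ppm

Moles of Ca²⁺: 28,000 g ÷ 147 g/mol = 190.5 mol.
As CaCO₃: 190.5 mol × 100.1 g/mol = 19,070 g.
Rise: 19,070 g / 134,000 L × 1000 = 142.3 mg/L.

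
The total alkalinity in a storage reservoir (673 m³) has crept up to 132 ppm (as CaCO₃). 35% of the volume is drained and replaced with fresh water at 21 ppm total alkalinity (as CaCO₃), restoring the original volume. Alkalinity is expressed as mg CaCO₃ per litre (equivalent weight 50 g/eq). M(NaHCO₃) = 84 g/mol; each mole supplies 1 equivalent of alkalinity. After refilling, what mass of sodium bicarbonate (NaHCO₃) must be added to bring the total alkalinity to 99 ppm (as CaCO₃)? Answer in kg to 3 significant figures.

Volume: 673 m³ = 673,000 L.
After draining 35% and refilling: 132 × 0.65 + 21 × 0.35 = 93.15 ppm.
Deficit to target: 99 − 93.15 = 5.85 mg/L.
As CaCO₃: 5.85 mg/L × 673,000 L = 3937 g; ÷ 50 g/eq ÷ 1 = 78.74 mol NaHCO₃.
Mass: 78.74 × 84 = 6614 g.

6.61 kg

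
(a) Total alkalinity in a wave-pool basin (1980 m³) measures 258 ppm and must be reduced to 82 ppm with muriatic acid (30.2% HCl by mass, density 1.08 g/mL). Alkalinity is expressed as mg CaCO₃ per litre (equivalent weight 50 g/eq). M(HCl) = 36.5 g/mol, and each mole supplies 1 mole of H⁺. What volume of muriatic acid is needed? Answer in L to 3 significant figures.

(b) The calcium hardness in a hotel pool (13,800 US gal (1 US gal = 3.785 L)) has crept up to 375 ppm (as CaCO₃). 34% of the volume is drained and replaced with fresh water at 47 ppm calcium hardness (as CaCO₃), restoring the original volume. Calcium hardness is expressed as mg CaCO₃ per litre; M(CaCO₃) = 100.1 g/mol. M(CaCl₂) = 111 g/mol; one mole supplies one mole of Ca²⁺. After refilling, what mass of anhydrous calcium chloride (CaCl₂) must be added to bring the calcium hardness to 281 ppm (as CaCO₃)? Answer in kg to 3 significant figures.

(a) Volume: 1980 m³ = 1,980,000 L.
(a) Alkalinity to neutralize: (258 − 82) = 176 mg/L as CaCO₃ × 1,980,000 L = 348,500 g as CaCO₃.
(a) Equivalents of H⁺ required: 348,500 ÷ 50 g/eq = 6970 eq = 6970 mol HCl.
(a) Mass of HCl: 6970 × 36.5 = 254,400 g.
(a) Mass of 30.2% solution: 254,400 / 0.302 = 842,400 g.
(a) Volume: 842,400 g ÷ 1.08 g/mL = 780,000 mL.

(b) Volume: 13,800 US gal × 3.785 L/gal = 52,233 L.
(b) After draining 34% and refilling: 375 × 0.66 + 47 × 0.34 = 263.48 ppm.
(b) Deficit to target: 281 − 263.48 = 17.52 mg/L.
(b) As CaCO₃: 17.52 mg/L × 52,233 L = 915.1 g; ÷ 100.1 = 9.142 mol Ca²⁺.
(b) Mass: 9.142 × 111 = 1015 g.

(a) 780 L; (b) 1.01 kg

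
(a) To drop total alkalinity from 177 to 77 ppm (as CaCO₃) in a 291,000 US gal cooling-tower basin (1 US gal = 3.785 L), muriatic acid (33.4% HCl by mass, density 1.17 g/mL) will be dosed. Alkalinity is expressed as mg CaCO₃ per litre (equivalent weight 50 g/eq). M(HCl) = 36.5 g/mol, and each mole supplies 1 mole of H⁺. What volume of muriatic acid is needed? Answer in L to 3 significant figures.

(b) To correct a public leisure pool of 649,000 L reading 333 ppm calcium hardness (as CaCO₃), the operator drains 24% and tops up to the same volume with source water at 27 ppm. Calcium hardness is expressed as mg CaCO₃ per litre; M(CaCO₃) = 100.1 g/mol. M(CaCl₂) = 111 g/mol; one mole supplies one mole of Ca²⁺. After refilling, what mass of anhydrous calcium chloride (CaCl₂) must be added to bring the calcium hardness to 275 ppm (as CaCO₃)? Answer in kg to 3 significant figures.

(a) 206 L; (b) 11.1 kg

(a) Volume: 291,000 US gal × 3.785 L/gal = 1,101,435 L.
(a) Alkalinity to neutralize: (177 − 77) = 100 mg/L as CaCO₃ × 1,101,435 L = 110,100 g as CaCO₃.
(a) Equivalents of H⁺ required: 110,100 ÷ 50 g/eq = 2203 eq = 2203 mol HCl.
(a) Mass of HCl: 2203 × 36.5 = 80,400 g.
(a) Mass of 33.4% solution: 80,400 / 0.334 = 240,700 g.
(a) Volume: 240,700 g ÷ 1.17 g/mL = 205,800 mL.

(b) After draining 24% and refilling: 333 × 0.76 + 27 × 0.24 = 259.56 ppm.
(b) Deficit to target: 275 − 259.56 = 15.44 mg/L.
(b) As CaCO₃: 15.44 mg/L × 649,000 L = 10,020 g; ÷ 100.1 = 100.1 mol Ca²⁺.
(b) Mass: 100.1 × 111 = 11,110 g.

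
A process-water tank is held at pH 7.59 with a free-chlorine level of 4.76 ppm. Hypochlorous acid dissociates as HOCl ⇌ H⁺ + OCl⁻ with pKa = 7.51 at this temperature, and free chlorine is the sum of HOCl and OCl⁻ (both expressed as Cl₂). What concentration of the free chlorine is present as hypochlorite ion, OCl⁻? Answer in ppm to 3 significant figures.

2.60 ppm

[OCl⁻]/[HOCl] = 10^(pH − pKa) = 10^(7.59 − 7.51) = 10^0.08 = 1.202.
Fraction as HOCl = 1 / (1 + 1.202) = 0.4541.
OCl⁻ = (1 − 0.4541) × 4.76 ppm = 2.599 ppm.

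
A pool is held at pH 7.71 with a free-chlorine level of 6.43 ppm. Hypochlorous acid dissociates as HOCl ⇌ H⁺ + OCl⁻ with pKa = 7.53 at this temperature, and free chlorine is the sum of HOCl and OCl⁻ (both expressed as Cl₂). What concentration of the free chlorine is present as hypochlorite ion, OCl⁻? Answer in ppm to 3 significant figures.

[OCl⁻]/[HOCl] = 10^(pH − pKa) = 10^(7.71 − 7.53) = 10^0.18 = 1.514.
Fraction as HOCl = 1 / (1 + 1.514) = 0.3978.
OCl⁻ = (1 − 0.3978) × 6.43 ppm = 3.872 ppm.

3.87 ppm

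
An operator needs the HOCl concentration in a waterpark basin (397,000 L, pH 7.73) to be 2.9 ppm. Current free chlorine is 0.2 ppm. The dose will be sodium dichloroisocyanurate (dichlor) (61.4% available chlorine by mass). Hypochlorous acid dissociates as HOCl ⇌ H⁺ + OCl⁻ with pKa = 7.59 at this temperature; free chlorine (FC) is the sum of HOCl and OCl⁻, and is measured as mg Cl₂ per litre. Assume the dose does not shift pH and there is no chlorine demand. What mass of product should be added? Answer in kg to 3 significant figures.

4.33 kg

[OCl⁻]/[HOCl] = 10^(pH − pKa) = 10^(7.73 − 7.59) = 1.38; fraction as HOCl = 1/(1 + 1.38) = 0.4201.
Free chlorine required for 2.9 ppm HOCl: 2.9 / 0.4201 = 6.903 ppm.
FC to add: 6.903 − 0.2 = 6.703 mg/L as Cl₂.
Cl₂ equivalent: 6.703 mg/L × 397,000 L = 2661 g.
Product at 61.4% available Cl: 2661 / 0.614 = 4334 g.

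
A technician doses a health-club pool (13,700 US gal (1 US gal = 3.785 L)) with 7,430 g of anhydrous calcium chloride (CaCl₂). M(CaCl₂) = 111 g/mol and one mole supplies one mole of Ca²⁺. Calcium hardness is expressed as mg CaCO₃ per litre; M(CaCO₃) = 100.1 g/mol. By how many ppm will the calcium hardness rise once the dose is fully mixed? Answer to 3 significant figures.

129 ppm

Volume: 13,700 US gal × 3.785 L/gal = 51,854 L.
Moles of Ca²⁺: 7,430 g ÷ 111 g/mol = 66.94 mol.
As CaCO₃: 66.94 mol × 100.1 g/mol = 6700 g.
Rise: 6700 g / 51,854 L × 1000 = 129.2 mg/L.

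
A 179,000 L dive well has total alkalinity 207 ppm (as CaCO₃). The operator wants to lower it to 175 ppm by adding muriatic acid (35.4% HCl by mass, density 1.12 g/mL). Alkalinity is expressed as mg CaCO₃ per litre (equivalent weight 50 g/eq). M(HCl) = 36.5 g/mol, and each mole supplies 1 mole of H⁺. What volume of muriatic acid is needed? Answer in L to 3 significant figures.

10.5 L

Alkalinity to neutralize: (207 − 175) = 32 mg/L as CaCO₃ × 179,000 L = 5728 g as CaCO₃.
Equivalents of H⁺ required: 5728 ÷ 50 g/eq = 114.6 eq = 114.6 mol HCl.
Mass of HCl: 114.6 × 36.5 = 4181 g.
Mass of 35.4% solution: 4181 / 0.354 = 11,810 g.
Volume: 11,810 g ÷ 1.12 g/mL = 10,550 mL.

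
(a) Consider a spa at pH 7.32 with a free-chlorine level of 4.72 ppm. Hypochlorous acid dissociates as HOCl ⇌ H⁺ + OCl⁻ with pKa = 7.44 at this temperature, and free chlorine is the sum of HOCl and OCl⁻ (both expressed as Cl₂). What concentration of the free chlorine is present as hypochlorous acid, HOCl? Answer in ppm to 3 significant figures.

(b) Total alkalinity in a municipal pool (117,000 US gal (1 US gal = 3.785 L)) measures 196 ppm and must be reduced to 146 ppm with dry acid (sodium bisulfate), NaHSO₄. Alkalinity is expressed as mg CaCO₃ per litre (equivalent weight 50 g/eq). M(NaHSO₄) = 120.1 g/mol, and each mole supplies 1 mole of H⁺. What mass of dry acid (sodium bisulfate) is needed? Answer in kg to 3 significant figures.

(a) 2.68 ppm; (b) 53.2 kg

(a) [OCl⁻]/[HOCl] = 10^(pH − pKa) = 10^(7.32 − 7.44) = 10^-0.12 = 0.7586.
(a) Fraction as HOCl = 1 / (1 + 0.7586) = 0.5686.
(a) HOCl = 0.5686 × 4.72 ppm = 2.684 ppm.

(b) Volume: 117,000 US gal × 3.785 L/gal = 442,845 L.
(b) Alkalinity to neutralize: (196 − 146) = 50 mg/L as CaCO₃ × 442,845 L = 22,140 g as CaCO₃.
(b) Equivalents of H⁺ required: 22,140 ÷ 50 g/eq = 442.8 eq = 442.8 mol NaHSO₄.
(b) Mass of NaHSO₄: 442.8 × 120.1 = 53,190 g.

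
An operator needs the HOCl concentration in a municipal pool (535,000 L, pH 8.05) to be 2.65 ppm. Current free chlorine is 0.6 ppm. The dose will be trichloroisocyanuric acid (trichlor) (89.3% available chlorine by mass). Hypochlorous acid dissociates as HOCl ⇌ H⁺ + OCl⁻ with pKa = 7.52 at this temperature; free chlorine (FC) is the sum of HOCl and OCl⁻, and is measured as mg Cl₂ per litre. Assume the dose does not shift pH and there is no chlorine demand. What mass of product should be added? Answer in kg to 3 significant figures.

[OCl⁻]/[HOCl] = 10^(pH − pKa) = 10^(8.05 − 7.52) = 3.388; fraction as HOCl = 1/(1 + 3.388) = 0.2279.
Free chlorine required for 2.65 ppm HOCl: 2.65 / 0.2279 = 11.63 ppm.
FC to add: 11.63 − 0.6 = 11.03 mg/L as Cl₂.
Cl₂ equivalent: 11.03 mg/L × 535,000 L = 5901 g.
Product at 89.3% available Cl: 5901 / 0.893 = 6608 g.

6.61 kg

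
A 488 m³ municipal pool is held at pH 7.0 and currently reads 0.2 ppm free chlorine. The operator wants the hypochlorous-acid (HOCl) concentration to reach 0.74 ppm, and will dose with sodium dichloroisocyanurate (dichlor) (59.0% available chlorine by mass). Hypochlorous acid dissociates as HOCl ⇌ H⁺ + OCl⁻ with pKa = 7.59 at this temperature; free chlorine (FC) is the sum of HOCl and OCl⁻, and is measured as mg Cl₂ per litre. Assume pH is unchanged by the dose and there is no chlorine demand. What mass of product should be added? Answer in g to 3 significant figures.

604 g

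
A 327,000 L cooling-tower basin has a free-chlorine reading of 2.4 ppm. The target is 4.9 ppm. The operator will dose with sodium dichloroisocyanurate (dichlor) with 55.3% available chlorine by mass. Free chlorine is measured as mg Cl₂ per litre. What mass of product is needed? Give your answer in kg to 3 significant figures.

1.48 kg

Chlorine deficit: 4.9 − 2.4 = 2.5 ppm = 2.5 mg/L as Cl₂.
Cl₂ equivalent needed: 2.5 mg/L × 327,000 L = 817,500 mg = 817.5 g.
Product at 55.3% available chlorine: 817.5 / 0.553 = 1478 g.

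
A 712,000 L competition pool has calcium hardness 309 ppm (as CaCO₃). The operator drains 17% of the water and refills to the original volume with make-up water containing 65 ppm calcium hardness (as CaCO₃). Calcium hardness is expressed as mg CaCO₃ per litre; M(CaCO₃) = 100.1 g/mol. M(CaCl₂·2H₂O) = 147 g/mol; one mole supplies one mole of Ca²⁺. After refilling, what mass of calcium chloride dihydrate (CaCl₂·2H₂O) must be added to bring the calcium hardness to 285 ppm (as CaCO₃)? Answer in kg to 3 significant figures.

After draining 17% and refilling: 309 × 0.83 + 65 × 0.17 = 267.52 ppm.
Deficit to target: 285 − 267.52 = 17.48 mg/L.
As CaCO₃: 17.48 mg/L × 712,000 L = 12,450 g; ÷ 100.1 = 124.3 mol Ca²⁺.
Mass: 124.3 × 147 = 18,280 g.

18.3 kg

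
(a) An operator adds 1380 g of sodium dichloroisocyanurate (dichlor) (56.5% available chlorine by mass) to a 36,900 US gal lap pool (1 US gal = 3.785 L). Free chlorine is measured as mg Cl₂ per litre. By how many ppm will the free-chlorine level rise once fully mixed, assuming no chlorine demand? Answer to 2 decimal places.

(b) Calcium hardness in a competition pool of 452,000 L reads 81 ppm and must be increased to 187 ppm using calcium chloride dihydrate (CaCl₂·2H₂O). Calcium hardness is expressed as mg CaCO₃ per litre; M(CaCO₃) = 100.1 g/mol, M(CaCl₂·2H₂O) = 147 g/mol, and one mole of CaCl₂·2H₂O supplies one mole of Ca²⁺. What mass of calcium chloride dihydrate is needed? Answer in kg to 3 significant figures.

(a) Volume: 36,900 US gal × 3.785 L/gal = 139,666 L.
(a) Available chlorine delivered: 1380 g × 0.565 = 779.7 g as Cl₂.
(a) Concentration rise: 779.7 g / 139,666 L = 5.583 mg/L = 5.58 ppm.

(b) Hardness to add: (187 − 81) = 106 mg/L as CaCO₃ × 452,000 L = 47,910 g as CaCO₃.
(b) Moles of Ca²⁺ (1 mol Ca²⁺ ≡ 1 mol CaCO₃): 47,910 / 100.1 g/mol = 478.6 mol.
(b) Mass of CaCl₂·2H₂O: 478.6 × 147 = 70,360 g.

(a) 5.58 ppm; (b) 70.4 kg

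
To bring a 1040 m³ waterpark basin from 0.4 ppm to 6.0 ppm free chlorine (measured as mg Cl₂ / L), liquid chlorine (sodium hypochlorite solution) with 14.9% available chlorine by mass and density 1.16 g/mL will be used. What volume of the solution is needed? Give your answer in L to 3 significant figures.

33.7 L

Volume: 1040 m³ = 1,040,000 L.
Chlorine deficit: 6.0 − 0.4 = 5.6 ppm = 5.6 mg/L as Cl₂.
Cl₂ equivalent needed: 5.6 mg/L × 1,040,000 L = 5,824,000 mg = 5824 g.
Product at 14.9% available chlorine: 5824 / 0.149 = 39,090 g.
Volume at density 1.16 g/mL: 39,090 g ÷ 1.16 g/mL = 33,700 mL.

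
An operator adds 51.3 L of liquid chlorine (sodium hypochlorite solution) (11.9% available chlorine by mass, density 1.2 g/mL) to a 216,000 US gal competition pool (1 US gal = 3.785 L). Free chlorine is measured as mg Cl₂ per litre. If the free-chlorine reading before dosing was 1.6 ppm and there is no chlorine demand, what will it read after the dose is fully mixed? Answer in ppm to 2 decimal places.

10.56 ppm

Volume: 216,000 US gal × 3.785 L/gal = 817,560 L.
Mass of solution: 51.3 L × 1000 mL/L × 1.2 g/mL = 61,560 g.
Available chlorine delivered: 61,560 g × 0.119 = 7326 g as Cl₂.
Concentration rise: 7326 g / 817,560 L = 8.96 mg/L = 8.96 ppm.
Final FC: 1.6 + 8.96 = 10.56 ppm.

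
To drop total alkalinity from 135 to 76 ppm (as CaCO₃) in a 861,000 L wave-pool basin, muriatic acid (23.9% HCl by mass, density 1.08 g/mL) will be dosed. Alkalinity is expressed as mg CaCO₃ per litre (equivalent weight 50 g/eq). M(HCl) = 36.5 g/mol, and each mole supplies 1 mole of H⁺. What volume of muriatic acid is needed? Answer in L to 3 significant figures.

Alkalinity to neutralize: (135 − 76) = 59 mg/L as CaCO₃ × 861,000 L = 50,800 g as CaCO₃.
Equivalents of H⁺ required: 50,800 ÷ 50 g/eq = 1016 eq = 1016 mol HCl.
Mass of HCl: 1016 × 36.5 = 37,080 g.
Mass of 23.9% solution: 37,080 / 0.239 = 155,200 g.
Volume: 155,200 g ÷ 1.08 g/mL = 143,700 mL.

144 L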